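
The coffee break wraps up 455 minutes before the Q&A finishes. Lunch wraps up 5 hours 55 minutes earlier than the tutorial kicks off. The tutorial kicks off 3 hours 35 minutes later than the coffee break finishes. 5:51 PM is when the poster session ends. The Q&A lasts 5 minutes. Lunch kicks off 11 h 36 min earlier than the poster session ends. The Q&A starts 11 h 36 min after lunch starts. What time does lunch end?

8:01 AM

Lunch starts at 5:51 PM − 696 min = 6:15 AM.
The Q&A starts at 6:15 AM + 696 min = 5:51 PM.
The Q&A ends at 5:51 PM + 5 min = 5:56 PM.
The coffee break ends at 5:56 PM − 455 min = 10:21 AM.
The tutorial starts at 10:21 AM + 215 min = 1:56 PM.
Lunch ends at 1:56 PM − 355 min = 8:01 AM.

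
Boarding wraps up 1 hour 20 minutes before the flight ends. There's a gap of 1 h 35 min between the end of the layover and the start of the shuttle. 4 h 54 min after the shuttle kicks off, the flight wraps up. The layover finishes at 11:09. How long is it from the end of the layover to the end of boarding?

309 minutes

The shuttle starts at 11:09 + 95 min = 12:44.
The flight ends at 12:44 + 294 min = 17:38.
Boarding ends at 17:38 − 80 min = 16:18.
From 11:09 to 16:18 is 309 minutes.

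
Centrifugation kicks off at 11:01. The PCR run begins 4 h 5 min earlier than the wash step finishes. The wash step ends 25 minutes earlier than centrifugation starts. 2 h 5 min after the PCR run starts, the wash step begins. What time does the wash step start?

08:36

The wash step ends at 11:01 − 25 min = 10:36.
The PCR run starts at 10:36 − 245 min = 06:31.
The wash step starts at 06:31 + 125 min = 08:36.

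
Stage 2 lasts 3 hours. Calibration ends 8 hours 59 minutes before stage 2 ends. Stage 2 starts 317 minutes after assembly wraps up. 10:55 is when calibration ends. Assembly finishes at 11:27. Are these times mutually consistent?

No

Stage 2 starts at 11:27 + 317 min = 16:44.
Stage 2 ends at 16:44 + 180 min = 19:44.
Calibration ends at 19:44 − 539 min = 10:45.
But calibration is also said to end at 10:55 — a 10-minute conflict.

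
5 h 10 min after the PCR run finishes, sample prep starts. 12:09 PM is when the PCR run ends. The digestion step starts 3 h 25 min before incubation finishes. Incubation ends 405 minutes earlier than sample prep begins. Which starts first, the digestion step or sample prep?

the digestion step

Sample prep starts at 12:09 PM + 310 min = 5:19 PM.
Incubation ends at 5:19 PM − 405 min = 10:34 AM.
The digestion step starts at 10:34 AM − 205 min = 7:09 AM.
The digestion step starts at 7:09 AM and sample prep starts at 5:19 PM, so the digestion step is first.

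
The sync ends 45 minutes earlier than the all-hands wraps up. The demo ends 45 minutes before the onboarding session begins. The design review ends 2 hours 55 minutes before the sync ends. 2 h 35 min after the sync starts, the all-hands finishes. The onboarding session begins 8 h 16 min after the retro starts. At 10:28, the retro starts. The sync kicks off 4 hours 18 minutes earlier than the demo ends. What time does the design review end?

The onboarding session starts at 10:28 + 496 min = 18:44.
The demo ends at 18:44 − 45 min = 17:59.
The sync starts at 17:59 − 258 min = 13:41.
The all-hands ends at 13:41 + 155 min = 16:16.
The sync ends at 16:16 − 45 min = 15:31.
The design review ends at 15:31 − 175 min = 12:36.

12:36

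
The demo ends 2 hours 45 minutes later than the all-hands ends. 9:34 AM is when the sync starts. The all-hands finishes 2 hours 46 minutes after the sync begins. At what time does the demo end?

3:05 PM

The all-hands ends at 9:34 AM + 166 min = 12:20 PM.
The demo ends at 12:20 PM + 165 min = 3:05 PM.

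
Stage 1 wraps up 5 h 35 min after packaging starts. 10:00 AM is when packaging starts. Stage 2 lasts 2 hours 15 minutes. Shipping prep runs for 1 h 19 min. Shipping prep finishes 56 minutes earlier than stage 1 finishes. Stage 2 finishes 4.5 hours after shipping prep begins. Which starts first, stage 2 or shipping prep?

Stage 1 ends at 10:00 AM + 335 min = 3:35 PM.
Shipping prep ends at 3:35 PM − 56 min = 2:39 PM.
Shipping prep starts at 2:39 PM − 79 min = 1:20 PM.
Stage 2 ends at 1:20 PM + 270 min = 5:50 PM.
Stage 2 starts at 5:50 PM − 135 min = 3:35 PM.
Stage 2 starts at 3:35 PM and shipping prep starts at 1:20 PM, so shipping prep is first.

shipping prep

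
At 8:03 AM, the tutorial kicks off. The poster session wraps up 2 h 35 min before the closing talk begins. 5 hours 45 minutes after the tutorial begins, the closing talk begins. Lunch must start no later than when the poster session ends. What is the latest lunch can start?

11:13 AM

The closing talk starts at 8:03 AM + 345 min = 1:48 PM.
The poster session ends at 1:48 PM − 155 min = 11:13 AM.
Lunch is bounded by the poster session, so the latest it can start is 11:13 AM.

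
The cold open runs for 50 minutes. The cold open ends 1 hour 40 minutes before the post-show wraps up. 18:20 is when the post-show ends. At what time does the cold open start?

The cold open ends at 18:20 − 100 min = 16:40.
The cold open starts at 16:40 − 50 min = 15:50.

15:50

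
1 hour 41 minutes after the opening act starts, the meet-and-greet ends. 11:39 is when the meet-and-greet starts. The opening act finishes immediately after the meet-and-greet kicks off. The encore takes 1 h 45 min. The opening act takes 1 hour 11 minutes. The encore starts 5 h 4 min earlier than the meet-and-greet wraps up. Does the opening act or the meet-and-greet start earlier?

the opening act

The opening act ends at 11:39.
The opening act starts at 11:39 − 71 min = 10:28.
The opening act starts at 10:28 and the meet-and-greet starts at 11:39, so the opening act is first.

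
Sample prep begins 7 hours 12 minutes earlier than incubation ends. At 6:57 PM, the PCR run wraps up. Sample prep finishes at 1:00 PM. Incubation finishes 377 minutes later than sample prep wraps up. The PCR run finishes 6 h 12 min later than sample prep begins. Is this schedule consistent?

Incubation ends at 1:00 PM + 377 min = 7:17 PM.
Sample prep starts at 7:17 PM − 432 min = 12:05 PM.
The PCR run ends at 12:05 PM + 372 min = 6:17 PM.
But the PCR run is also said to end at 6:57 PM — a 40-minute conflict.

No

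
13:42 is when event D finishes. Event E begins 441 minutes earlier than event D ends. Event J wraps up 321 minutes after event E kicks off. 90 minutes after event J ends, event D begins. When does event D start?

Event E starts at 13:42 − 441 min = 06:21.
Event J ends at 06:21 + 321 min = 11:42.
Event D starts at 11:42 + 90 min = 13:12.

13:12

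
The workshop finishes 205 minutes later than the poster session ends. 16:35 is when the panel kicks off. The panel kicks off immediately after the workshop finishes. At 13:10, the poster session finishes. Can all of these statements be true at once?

Yes

The workshop ends at 13:10 + 205 min = 16:35.
So the panel starts at 16:35.
That matches the stated 16:35, so the schedule is consistent.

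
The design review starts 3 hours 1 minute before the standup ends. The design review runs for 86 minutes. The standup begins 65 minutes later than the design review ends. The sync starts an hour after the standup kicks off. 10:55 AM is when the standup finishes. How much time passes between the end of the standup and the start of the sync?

0.5 hours

The design review starts at 10:55 AM − 181 min = 7:54 AM.
The design review ends at 7:54 AM + 86 min = 9:20 AM.
The standup starts at 9:20 AM + 65 min = 10:25 AM.
The sync starts at 10:25 AM + 60 min = 11:25 AM.
From 10:55 AM to 11:25 AM is 0.5 hours.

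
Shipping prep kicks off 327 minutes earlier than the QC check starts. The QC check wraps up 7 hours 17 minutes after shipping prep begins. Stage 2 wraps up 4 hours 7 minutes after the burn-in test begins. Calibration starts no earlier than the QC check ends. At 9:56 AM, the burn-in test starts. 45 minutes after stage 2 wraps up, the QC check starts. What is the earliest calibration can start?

Stage 2 ends at 9:56 AM + 247 min = 2:03 PM.
The QC check starts at 2:03 PM + 45 min = 2:48 PM.
Shipping prep starts at 2:48 PM − 327 min = 9:21 AM.
The QC check ends at 9:21 AM + 437 min = 4:38 PM.
Calibration is bounded by the QC check, so the earliest it can start is 4:38 PM.

4:38 PM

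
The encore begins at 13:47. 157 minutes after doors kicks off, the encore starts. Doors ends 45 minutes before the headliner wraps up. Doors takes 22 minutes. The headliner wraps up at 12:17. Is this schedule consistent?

Yes

Doors ends at 12:17 − 45 min = 11:32.
Doors starts at 11:32 − 22 min = 11:10.
The encore starts at 11:10 + 157 min = 13:47.
That matches the stated 13:47, so the schedule is consistent.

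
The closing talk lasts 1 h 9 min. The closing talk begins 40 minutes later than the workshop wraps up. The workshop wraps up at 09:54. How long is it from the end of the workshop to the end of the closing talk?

The closing talk starts at 09:54 + 40 min = 10:34.
The closing talk ends at 10:34 + 69 min = 11:43.
From 09:54 to 11:43 is 1 h 49 min.

1 h 49 min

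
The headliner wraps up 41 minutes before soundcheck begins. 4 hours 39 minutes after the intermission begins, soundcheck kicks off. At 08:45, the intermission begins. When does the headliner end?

12:43

Soundcheck starts at 08:45 + 279 min = 13:24.
The headliner ends at 13:24 − 41 min = 12:43.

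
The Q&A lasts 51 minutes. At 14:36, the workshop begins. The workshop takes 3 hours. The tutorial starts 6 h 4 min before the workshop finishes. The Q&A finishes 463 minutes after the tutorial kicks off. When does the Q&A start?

18:24

The workshop ends at 14:36 + 180 min = 17:36.
The tutorial starts at 17:36 − 364 min = 11:32.
The Q&A ends at 11:32 + 463 min = 19:15.
The Q&A starts at 19:15 − 51 min = 18:24.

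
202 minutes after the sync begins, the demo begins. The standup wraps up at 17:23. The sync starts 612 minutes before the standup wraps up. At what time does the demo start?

10:33

The sync starts at 17:23 − 612 min = 07:11.
The demo starts at 07:11 + 202 min = 10:33.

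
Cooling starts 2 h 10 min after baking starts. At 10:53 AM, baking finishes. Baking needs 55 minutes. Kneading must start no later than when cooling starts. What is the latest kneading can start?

12:08 PM

Baking starts at 10:53 AM − 55 min = 9:58 AM.
Cooling starts at 9:58 AM + 130 min = 12:08 PM.
Kneading is bounded by cooling, so the latest it can start is 12:08 PM.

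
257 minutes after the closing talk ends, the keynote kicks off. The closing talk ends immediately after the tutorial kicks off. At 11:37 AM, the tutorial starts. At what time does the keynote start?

The closing talk ends at 11:37 AM.
The keynote starts at 11:37 AM + 257 min = 3:54 PM.

3:54 PM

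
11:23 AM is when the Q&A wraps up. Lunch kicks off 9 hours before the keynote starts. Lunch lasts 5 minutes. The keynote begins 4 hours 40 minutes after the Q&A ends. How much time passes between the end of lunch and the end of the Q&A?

4 hours 15 minutes

The keynote starts at 11:23 AM + 280 min = 4:03 PM.
Lunch starts at 4:03 PM − 540 min = 7:03 AM.
Lunch ends at 7:03 AM + 5 min = 7:08 AM.
From 7:08 AM to 11:23 AM is 4 hours 15 minutes.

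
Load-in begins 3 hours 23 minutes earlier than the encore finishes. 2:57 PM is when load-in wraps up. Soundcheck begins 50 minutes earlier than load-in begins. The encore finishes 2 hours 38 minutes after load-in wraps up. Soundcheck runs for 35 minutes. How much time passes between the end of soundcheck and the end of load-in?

60 minutes

The encore ends at 2:57 PM + 158 min = 5:35 PM.
Load-in starts at 5:35 PM − 203 min = 2:12 PM.
Soundcheck starts at 2:12 PM − 50 min = 1:22 PM.
Soundcheck ends at 1:22 PM + 35 min = 1:57 PM.
From 1:57 PM to 2:57 PM is 60 minutes.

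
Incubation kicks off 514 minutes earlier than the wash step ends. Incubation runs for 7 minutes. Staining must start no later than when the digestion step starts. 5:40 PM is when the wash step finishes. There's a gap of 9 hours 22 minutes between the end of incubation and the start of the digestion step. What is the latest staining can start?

6:35 PM

Incubation starts at 5:40 PM − 514 min = 9:06 AM.
Incubation ends at 9:06 AM + 7 min = 9:13 AM.
The digestion step starts at 9:13 AM + 562 min = 6:35 PM.
Staining is bounded by the digestion step, so the latest it can start is 6:35 PM.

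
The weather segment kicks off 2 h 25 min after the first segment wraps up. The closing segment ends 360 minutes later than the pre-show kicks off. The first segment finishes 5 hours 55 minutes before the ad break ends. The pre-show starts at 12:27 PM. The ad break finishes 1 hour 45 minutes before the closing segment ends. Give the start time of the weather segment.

1:12 PM

The closing segment ends at 12:27 PM + 360 min = 6:27 PM.
The ad break ends at 6:27 PM − 105 min = 4:42 PM.
The first segment ends at 4:42 PM − 355 min = 10:47 AM.
The weather segment starts at 10:47 AM + 145 min = 1:12 PM.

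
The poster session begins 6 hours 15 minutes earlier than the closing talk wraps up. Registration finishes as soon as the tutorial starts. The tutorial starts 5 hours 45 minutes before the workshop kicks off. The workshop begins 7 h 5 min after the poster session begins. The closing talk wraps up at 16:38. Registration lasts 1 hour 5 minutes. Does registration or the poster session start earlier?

the poster session

The poster session starts at 16:38 − 375 min = 10:23.
The workshop starts at 10:23 + 425 min = 17:28.
The tutorial starts at 17:28 − 345 min = 11:43.
So registration ends at 11:43.
Registration starts at 11:43 − 65 min = 10:38.
Registration starts at 10:38 and the poster session starts at 10:23, so the poster session is first.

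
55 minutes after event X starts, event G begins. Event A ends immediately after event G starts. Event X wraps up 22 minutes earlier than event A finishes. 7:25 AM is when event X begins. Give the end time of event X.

Event G starts at 7:25 AM + 55 min = 8:20 AM.
So event A ends at 8:20 AM.
Event X ends at 8:20 AM − 22 min = 7:58 AM.

7:58 AM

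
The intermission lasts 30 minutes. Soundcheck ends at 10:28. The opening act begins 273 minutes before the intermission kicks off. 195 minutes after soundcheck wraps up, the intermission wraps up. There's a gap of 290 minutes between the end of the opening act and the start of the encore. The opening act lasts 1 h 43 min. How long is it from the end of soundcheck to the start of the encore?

4 hours 45 minutes

The intermission ends at 10:28 + 195 min = 13:43.
The intermission starts at 13:43 − 30 min = 13:13.
The opening act starts at 13:13 − 273 min = 08:40.
The opening act ends at 08:40 + 103 min = 10:23.
The encore starts at 10:23 + 290 min = 15:13.
From 10:28 to 15:13 is 4 hours 45 minutes.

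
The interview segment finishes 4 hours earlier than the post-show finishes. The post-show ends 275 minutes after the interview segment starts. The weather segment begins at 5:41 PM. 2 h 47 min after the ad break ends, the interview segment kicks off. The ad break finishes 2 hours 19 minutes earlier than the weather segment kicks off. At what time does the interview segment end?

The ad break ends at 5:41 PM − 139 min = 3:22 PM.
The interview segment starts at 3:22 PM + 167 min = 6:09 PM.
The post-show ends at 6:09 PM + 275 min = 10:44 PM.
The interview segment ends at 10:44 PM − 240 min = 6:44 PM.

6:44 PM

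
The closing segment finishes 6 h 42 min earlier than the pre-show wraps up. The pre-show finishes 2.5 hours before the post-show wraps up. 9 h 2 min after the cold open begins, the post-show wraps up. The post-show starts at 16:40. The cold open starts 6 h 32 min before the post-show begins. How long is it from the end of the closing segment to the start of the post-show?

402 minutes

The cold open starts at 16:40 − 392 min = 10:08.
The post-show ends at 10:08 + 542 min = 19:10.
The pre-show ends at 19:10 − 150 min = 16:40.
The closing segment ends at 16:40 − 402 min = 09:58.
From 09:58 to 16:40 is 402 minutes.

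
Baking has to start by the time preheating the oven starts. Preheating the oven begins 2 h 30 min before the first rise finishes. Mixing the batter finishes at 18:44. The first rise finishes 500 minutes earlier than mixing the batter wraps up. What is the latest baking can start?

07:54

The first rise ends at 18:44 − 500 min = 10:24.
Preheating the oven starts at 10:24 − 150 min = 07:54.
Baking is bounded by preheating the oven, so the latest it can start is 07:54.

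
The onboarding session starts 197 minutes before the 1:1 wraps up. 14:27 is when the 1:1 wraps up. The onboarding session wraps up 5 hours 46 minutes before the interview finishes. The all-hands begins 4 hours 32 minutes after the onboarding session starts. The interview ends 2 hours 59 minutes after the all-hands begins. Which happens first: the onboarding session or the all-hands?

the onboarding session

The onboarding session starts at 14:27 − 197 min = 11:10.
The all-hands starts at 11:10 + 272 min = 15:42.
The onboarding session starts at 11:10 and the all-hands starts at 15:42, so the onboarding session is first.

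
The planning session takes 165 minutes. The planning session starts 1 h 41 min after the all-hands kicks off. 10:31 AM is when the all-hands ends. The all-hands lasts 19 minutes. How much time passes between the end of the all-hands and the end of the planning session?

247 minutes

The all-hands starts at 10:31 AM − 19 min = 10:12 AM.
The planning session starts at 10:12 AM + 101 min = 11:53 AM.
The planning session ends at 11:53 AM + 165 min = 2:38 PM.
From 10:31 AM to 2:38 PM is 247 minutes.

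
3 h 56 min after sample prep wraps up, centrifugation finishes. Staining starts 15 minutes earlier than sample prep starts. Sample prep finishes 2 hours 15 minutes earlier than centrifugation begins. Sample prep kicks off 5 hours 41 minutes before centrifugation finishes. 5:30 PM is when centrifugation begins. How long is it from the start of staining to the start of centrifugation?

4 hours 15 minutes

Sample prep ends at 5:30 PM − 135 min = 3:15 PM.
Centrifugation ends at 3:15 PM + 236 min = 7:11 PM.
Sample prep starts at 7:11 PM − 341 min = 1:30 PM.
Staining starts at 1:30 PM − 15 min = 1:15 PM.
From 1:15 PM to 5:30 PM is 4 hours 15 minutes.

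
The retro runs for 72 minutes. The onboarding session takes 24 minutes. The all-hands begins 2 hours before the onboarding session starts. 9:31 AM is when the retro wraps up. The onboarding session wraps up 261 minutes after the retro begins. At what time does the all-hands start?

10:16 AM

The retro starts at 9:31 AM − 72 min = 8:19 AM.
The onboarding session ends at 8:19 AM + 261 min = 12:40 PM.
The onboarding session starts at 12:40 PM − 24 min = 12:16 PM.
The all-hands starts at 12:16 PM − 120 min = 10:16 AM.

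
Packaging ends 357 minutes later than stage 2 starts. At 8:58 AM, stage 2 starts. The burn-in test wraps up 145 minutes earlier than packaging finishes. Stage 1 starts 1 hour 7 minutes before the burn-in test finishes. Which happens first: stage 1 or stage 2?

stage 2

Packaging ends at 8:58 AM + 357 min = 2:55 PM.
The burn-in test ends at 2:55 PM − 145 min = 12:30 PM.
Stage 1 starts at 12:30 PM − 67 min = 11:23 AM.
Stage 1 starts at 11:23 AM and stage 2 starts at 8:58 AM, so stage 2 is first.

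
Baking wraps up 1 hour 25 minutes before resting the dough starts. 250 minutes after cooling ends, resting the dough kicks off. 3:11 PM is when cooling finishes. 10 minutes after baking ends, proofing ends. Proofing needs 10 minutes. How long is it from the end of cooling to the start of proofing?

Resting the dough starts at 3:11 PM + 250 min = 7:21 PM.
Baking ends at 7:21 PM − 85 min = 5:56 PM.
Proofing ends at 5:56 PM + 10 min = 6:06 PM.
Proofing starts at 6:06 PM − 10 min = 5:56 PM.
From 3:11 PM to 5:56 PM is 2 hours 45 minutes.

2 hours 45 minutes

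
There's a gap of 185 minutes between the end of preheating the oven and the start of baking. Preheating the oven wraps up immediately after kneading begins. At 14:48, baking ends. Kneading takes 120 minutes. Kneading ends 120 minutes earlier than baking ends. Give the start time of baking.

13:53

Kneading ends at 14:48 − 120 min = 12:48.
Kneading starts at 12:48 − 120 min = 10:48.
So preheating the oven ends at 10:48.
Baking starts at 10:48 + 185 min = 13:53.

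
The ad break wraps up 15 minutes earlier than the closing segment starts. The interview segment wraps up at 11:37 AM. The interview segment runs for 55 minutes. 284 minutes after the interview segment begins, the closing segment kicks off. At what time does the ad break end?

The interview segment starts at 11:37 AM − 55 min = 10:42 AM.
The closing segment starts at 10:42 AM + 284 min = 3:26 PM.
The ad break ends at 3:26 PM − 15 min = 3:11 PM.

3:11 PM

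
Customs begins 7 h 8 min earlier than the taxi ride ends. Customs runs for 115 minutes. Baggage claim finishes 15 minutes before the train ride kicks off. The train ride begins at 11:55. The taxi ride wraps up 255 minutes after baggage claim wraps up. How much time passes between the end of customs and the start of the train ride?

Baggage claim ends at 11:55 − 15 min = 11:40.
The taxi ride ends at 11:40 + 255 min = 15:55.
Customs starts at 15:55 − 428 min = 08:47.
Customs ends at 08:47 + 115 min = 10:42.
From 10:42 to 11:55 is 1 h 13 min.

1 h 13 min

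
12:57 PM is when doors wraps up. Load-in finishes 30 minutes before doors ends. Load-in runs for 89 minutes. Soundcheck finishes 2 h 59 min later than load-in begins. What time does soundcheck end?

Load-in ends at 12:57 PM − 30 min = 12:27 PM.
Load-in starts at 12:27 PM − 89 min = 10:58 AM.
Soundcheck ends at 10:58 AM + 179 min = 1:57 PM.

1:57 PM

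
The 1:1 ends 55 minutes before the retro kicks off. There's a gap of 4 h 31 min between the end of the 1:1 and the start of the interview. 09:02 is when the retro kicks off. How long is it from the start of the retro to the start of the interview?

The 1:1 ends at 09:02 − 55 min = 08:07.
The interview starts at 08:07 + 271 min = 12:38.
From 09:02 to 12:38 is 3 hours 36 minutes.

3 hours 36 minutes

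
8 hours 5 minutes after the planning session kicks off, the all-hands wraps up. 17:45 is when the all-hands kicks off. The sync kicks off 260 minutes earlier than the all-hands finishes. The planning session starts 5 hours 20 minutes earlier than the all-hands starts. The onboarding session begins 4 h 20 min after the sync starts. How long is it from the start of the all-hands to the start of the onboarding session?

The planning session starts at 17:45 − 320 min = 12:25.
The all-hands ends at 12:25 + 485 min = 20:30.
The sync starts at 20:30 − 260 min = 16:10.
The onboarding session starts at 16:10 + 260 min = 20:30.
From 17:45 to 20:30 is 2 hours 45 minutes.

2 hours 45 minutes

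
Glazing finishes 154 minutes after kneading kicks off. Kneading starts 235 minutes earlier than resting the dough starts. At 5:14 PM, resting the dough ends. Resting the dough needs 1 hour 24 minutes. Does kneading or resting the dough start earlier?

kneading

Resting the dough starts at 5:14 PM − 84 min = 3:50 PM.
Kneading starts at 3:50 PM − 235 min = 11:55 AM.
Kneading starts at 11:55 AM and resting the dough starts at 3:50 PM, so kneading is first.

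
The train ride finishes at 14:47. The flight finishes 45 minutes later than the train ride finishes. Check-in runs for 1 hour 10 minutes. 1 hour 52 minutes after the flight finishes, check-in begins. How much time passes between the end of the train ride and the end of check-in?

227 minutes

The flight ends at 14:47 + 45 min = 15:32.
Check-in starts at 15:32 + 112 min = 17:24.
Check-in ends at 17:24 + 70 min = 18:34.
From 14:47 to 18:34 is 227 minutes.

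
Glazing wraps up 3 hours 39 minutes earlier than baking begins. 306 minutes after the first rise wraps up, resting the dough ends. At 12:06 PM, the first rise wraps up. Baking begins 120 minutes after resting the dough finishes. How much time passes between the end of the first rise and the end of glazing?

Resting the dough ends at 12:06 PM + 306 min = 5:12 PM.
Baking starts at 5:12 PM + 120 min = 7:12 PM.
Glazing ends at 7:12 PM − 219 min = 3:33 PM.
From 12:06 PM to 3:33 PM is 207 minutes.

207 minutes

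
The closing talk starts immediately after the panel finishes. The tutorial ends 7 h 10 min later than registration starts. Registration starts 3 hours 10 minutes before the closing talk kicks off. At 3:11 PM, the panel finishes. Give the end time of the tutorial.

7:11 PM

The closing talk starts at 3:11 PM.
Registration starts at 3:11 PM − 190 min = 12:01 PM.
The tutorial ends at 12:01 PM + 430 min = 7:11 PM.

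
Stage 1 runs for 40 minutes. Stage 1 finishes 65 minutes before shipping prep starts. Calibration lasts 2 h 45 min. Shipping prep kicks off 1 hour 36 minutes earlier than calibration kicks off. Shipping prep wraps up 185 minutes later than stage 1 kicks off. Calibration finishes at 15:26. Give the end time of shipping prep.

Calibration starts at 15:26 − 165 min = 12:41.
Shipping prep starts at 12:41 − 96 min = 11:05.
Stage 1 ends at 11:05 − 65 min = 10:00.
Stage 1 starts at 10:00 − 40 min = 09:20.
Shipping prep ends at 09:20 + 185 min = 12:25.

12:25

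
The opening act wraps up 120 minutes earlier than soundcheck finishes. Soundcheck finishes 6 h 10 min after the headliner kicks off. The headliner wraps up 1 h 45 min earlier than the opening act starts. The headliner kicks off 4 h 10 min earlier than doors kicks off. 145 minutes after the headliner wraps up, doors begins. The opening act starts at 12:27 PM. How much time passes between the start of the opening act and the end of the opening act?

40 minutes

The headliner ends at 12:27 PM − 105 min = 10:42 AM.
Doors starts at 10:42 AM + 145 min = 1:07 PM.
The headliner starts at 1:07 PM − 250 min = 8:57 AM.
Soundcheck ends at 8:57 AM + 370 min = 3:07 PM.
The opening act ends at 3:07 PM − 120 min = 1:07 PM.
From 12:27 PM to 1:07 PM is 40 minutes.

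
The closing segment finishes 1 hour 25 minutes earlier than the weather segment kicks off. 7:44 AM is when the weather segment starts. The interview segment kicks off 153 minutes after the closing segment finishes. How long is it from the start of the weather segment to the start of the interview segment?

The closing segment ends at 7:44 AM − 85 min = 6:19 AM.
The interview segment starts at 6:19 AM + 153 min = 8:52 AM.
From 7:44 AM to 8:52 AM is 68 minutes.

68 minutes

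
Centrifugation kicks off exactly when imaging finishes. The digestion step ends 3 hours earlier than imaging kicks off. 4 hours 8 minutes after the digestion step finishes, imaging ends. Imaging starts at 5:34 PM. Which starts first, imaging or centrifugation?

imaging

The digestion step ends at 5:34 PM − 180 min = 2:34 PM.
Imaging ends at 2:34 PM + 248 min = 6:42 PM.
So centrifugation starts at 6:42 PM.
Imaging starts at 5:34 PM and centrifugation starts at 6:42 PM, so imaging is first.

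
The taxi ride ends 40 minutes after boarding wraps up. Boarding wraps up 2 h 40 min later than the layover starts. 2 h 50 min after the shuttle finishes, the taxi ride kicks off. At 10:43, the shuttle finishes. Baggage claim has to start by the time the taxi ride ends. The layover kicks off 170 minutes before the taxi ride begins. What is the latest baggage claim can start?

The taxi ride starts at 10:43 + 170 min = 13:33.
The layover starts at 13:33 − 170 min = 10:43.
Boarding ends at 10:43 + 160 min = 13:23.
The taxi ride ends at 13:23 + 40 min = 14:03.
Baggage claim is bounded by the taxi ride, so the latest it can start is 14:03.

14:03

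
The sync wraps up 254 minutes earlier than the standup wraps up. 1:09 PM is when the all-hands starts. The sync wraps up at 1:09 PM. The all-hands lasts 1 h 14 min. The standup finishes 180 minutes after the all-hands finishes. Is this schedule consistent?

Yes

The all-hands ends at 1:09 PM + 74 min = 2:23 PM.
The standup ends at 2:23 PM + 180 min = 5:23 PM.
The sync ends at 5:23 PM − 254 min = 1:09 PM.
That matches the stated 1:09 PM, so the schedule is consistent.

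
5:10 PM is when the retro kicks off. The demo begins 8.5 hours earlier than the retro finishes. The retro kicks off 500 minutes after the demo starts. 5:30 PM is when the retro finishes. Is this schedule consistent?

The demo starts at 5:30 PM − 510 min = 9:00 AM.
The retro starts at 9:00 AM + 500 min = 5:20 PM.
But the retro is also said to start at 5:10 PM — a 10-minute conflict.

No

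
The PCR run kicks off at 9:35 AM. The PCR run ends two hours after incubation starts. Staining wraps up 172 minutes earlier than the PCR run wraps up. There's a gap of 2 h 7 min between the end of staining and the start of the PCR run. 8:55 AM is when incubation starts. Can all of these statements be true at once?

The PCR run ends at 8:55 AM + 120 min = 10:55 AM.
Staining ends at 10:55 AM − 172 min = 8:03 AM.
The PCR run starts at 8:03 AM + 127 min = 10:10 AM.
But the PCR run is also said to start at 9:35 AM — a 35-minute conflict.

No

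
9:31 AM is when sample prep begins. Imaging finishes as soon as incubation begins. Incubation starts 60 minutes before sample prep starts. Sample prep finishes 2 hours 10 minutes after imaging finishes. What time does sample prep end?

Incubation starts at 9:31 AM − 60 min = 8:31 AM.
So imaging ends at 8:31 AM.
Sample prep ends at 8:31 AM + 130 min = 10:41 AM.

10:41 AM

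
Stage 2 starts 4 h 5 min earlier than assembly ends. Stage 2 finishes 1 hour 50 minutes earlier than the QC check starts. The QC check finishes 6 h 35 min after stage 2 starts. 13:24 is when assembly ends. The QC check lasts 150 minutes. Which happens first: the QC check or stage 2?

stage 2

Stage 2 starts at 13:24 − 245 min = 09:19.
The QC check ends at 09:19 + 395 min = 15:54.
The QC check starts at 15:54 − 150 min = 13:24.
The QC check starts at 13:24 and stage 2 starts at 09:19, so stage 2 is first.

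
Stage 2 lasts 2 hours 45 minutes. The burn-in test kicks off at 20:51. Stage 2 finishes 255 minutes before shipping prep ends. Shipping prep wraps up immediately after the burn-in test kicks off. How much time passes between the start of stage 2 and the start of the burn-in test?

420 minutes

Shipping prep ends at 20:51.
Stage 2 ends at 20:51 − 255 min = 16:36.
Stage 2 starts at 16:36 − 165 min = 13:51.
From 13:51 to 20:51 is 420 minutes.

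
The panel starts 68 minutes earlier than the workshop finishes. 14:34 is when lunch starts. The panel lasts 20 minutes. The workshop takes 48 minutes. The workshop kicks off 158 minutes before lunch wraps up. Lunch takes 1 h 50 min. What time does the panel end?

13:46

Lunch ends at 14:34 + 110 min = 16:24.
The workshop starts at 16:24 − 158 min = 13:46.
The workshop ends at 13:46 + 48 min = 14:34.
The panel starts at 14:34 − 68 min = 13:26.
The panel ends at 13:26 + 20 min = 13:46.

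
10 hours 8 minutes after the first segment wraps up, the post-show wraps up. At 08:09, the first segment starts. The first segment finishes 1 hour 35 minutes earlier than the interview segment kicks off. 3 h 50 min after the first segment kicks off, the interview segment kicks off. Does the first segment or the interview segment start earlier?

The interview segment starts at 08:09 + 230 min = 11:59.
The first segment starts at 08:09 and the interview segment starts at 11:59, so the first segment is first.

the first segment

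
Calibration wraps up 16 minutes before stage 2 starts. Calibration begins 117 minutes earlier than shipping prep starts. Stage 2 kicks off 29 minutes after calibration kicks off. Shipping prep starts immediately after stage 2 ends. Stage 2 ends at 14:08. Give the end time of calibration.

Shipping prep starts at 14:08.
Calibration starts at 14:08 − 117 min = 12:11.
Stage 2 starts at 12:11 + 29 min = 12:40.
Calibration ends at 12:40 − 16 min = 12:24.

12:24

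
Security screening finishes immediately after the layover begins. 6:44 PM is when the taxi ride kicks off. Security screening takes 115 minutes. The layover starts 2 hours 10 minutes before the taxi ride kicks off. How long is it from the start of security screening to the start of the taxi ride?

The layover starts at 6:44 PM − 130 min = 4:34 PM.
So security screening ends at 4:34 PM.
Security screening starts at 4:34 PM − 115 min = 2:39 PM.
From 2:39 PM to 6:44 PM is 245 minutes.

245 minutes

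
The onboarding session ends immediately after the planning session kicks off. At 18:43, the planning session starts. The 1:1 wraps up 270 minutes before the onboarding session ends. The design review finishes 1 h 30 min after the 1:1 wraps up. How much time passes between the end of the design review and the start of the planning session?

3 hours

The onboarding session ends at 18:43.
The 1:1 ends at 18:43 − 270 min = 14:13.
The design review ends at 14:13 + 90 min = 15:43.
From 15:43 to 18:43 is 3 hours.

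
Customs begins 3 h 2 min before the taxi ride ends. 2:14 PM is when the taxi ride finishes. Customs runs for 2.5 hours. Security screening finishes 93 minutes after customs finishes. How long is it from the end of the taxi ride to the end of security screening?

Customs starts at 2:14 PM − 182 min = 11:12 AM.
Customs ends at 11:12 AM + 150 min = 1:42 PM.
Security screening ends at 1:42 PM + 93 min = 3:15 PM.
From 2:14 PM to 3:15 PM is 1 h 1 min.

1 h 1 min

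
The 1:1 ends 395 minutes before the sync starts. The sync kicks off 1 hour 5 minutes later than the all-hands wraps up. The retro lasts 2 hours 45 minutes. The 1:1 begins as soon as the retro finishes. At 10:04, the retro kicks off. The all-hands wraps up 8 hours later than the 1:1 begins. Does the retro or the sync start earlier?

the retro

The retro ends at 10:04 + 165 min = 12:49.
So the 1:1 starts at 12:49.
The all-hands ends at 12:49 + 480 min = 20:49.
The sync starts at 20:49 + 65 min = 21:54.
The retro starts at 10:04 and the sync starts at 21:54, so the retro is first.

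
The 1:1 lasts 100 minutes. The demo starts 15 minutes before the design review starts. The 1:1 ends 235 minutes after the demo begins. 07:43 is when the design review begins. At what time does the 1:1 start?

The demo starts at 07:43 − 15 min = 07:28.
The 1:1 ends at 07:28 + 235 min = 11:23.
The 1:1 starts at 11:23 − 100 min = 09:43.

09:43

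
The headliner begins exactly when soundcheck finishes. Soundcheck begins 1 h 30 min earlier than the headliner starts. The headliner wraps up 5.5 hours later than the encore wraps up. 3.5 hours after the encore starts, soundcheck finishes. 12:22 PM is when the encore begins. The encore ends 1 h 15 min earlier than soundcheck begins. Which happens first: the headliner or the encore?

Soundcheck ends at 12:22 PM + 210 min = 3:52 PM.
So the headliner starts at 3:52 PM.
The headliner starts at 3:52 PM and the encore starts at 12:22 PM, so the encore is first.

the encore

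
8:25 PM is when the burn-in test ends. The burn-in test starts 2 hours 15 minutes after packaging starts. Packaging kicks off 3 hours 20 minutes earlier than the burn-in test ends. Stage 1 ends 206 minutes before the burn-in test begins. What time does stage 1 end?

Packaging starts at 8:25 PM − 200 min = 5:05 PM.
The burn-in test starts at 5:05 PM + 135 min = 7:20 PM.
Stage 1 ends at 7:20 PM − 206 min = 3:54 PM.

3:54 PM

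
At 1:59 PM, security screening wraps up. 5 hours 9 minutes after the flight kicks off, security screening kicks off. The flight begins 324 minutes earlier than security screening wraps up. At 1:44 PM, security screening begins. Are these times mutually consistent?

The flight starts at 1:59 PM − 324 min = 8:35 AM.
Security screening starts at 8:35 AM + 309 min = 1:44 PM.
That matches the stated 1:44 PM, so the schedule is consistent.

Yes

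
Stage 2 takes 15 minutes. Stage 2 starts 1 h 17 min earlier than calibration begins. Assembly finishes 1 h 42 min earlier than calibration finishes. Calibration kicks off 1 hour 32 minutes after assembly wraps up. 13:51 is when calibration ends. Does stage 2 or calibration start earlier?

stage 2

Assembly ends at 13:51 − 102 min = 12:09.
Calibration starts at 12:09 + 92 min = 13:41.
Stage 2 starts at 13:41 − 77 min = 12:24.
Stage 2 starts at 12:24 and calibration starts at 13:41, so stage 2 is first.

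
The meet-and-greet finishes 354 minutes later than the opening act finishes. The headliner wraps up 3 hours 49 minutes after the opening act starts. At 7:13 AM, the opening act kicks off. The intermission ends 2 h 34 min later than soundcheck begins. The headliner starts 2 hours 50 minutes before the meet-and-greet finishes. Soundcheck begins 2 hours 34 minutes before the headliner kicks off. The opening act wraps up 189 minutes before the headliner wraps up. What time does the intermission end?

The headliner ends at 7:13 AM + 229 min = 11:02 AM.
The opening act ends at 11:02 AM − 189 min = 7:53 AM.
The meet-and-greet ends at 7:53 AM + 354 min = 1:47 PM.
The headliner starts at 1:47 PM − 170 min = 10:57 AM.
Soundcheck starts at 10:57 AM − 154 min = 8:23 AM.
The intermission ends at 8:23 AM + 154 min = 10:57 AM.

10:57 AM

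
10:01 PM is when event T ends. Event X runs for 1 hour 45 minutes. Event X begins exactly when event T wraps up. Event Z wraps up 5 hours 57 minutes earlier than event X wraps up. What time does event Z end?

5:49 PM

Event X starts at 10:01 PM.
Event X ends at 10:01 PM + 105 min = 11:46 PM.
Event Z ends at 11:46 PM − 357 min = 5:49 PM.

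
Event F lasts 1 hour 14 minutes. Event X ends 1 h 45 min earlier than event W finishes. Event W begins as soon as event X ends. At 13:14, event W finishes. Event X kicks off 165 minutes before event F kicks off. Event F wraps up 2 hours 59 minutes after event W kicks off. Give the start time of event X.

Event X ends at 13:14 − 105 min = 11:29.
So event W starts at 11:29.
Event F ends at 11:29 + 179 min = 14:28.
Event F starts at 14:28 − 74 min = 13:14.
Event X starts at 13:14 − 165 min = 10:29.

10:29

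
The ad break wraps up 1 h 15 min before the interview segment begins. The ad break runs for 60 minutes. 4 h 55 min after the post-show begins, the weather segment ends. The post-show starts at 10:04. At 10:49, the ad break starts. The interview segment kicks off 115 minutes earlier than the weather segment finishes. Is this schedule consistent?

Yes

The weather segment ends at 10:04 + 295 min = 14:59.
The interview segment starts at 14:59 − 115 min = 13:04.
The ad break ends at 13:04 − 75 min = 11:49.
The ad break starts at 11:49 − 60 min = 10:49.
That matches the stated 10:49, so the schedule is consistent.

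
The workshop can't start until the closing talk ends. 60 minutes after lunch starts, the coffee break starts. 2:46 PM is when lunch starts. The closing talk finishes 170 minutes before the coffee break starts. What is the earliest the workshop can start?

The coffee break starts at 2:46 PM + 60 min = 3:46 PM.
The closing talk ends at 3:46 PM − 170 min = 12:56 PM.
The workshop is bounded by the closing talk, so the earliest it can start is 12:56 PM.

12:56 PM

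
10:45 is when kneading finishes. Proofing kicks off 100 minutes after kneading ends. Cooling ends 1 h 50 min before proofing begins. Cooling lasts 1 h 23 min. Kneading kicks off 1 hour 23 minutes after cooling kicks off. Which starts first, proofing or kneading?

kneading

Proofing starts at 10:45 + 100 min = 12:25.
Cooling ends at 12:25 − 110 min = 10:35.
Cooling starts at 10:35 − 83 min = 09:12.
Kneading starts at 09:12 + 83 min = 10:35.
Proofing starts at 12:25 and kneading starts at 10:35, so kneading is first.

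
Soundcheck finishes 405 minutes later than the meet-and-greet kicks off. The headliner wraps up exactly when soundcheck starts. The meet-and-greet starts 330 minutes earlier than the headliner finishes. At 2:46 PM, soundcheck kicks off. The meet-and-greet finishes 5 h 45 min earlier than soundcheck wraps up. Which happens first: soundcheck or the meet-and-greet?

the meet-and-greet

The headliner ends at 2:46 PM.
The meet-and-greet starts at 2:46 PM − 330 min = 9:16 AM.
Soundcheck starts at 2:46 PM and the meet-and-greet starts at 9:16 AM, so the meet-and-greet is first.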